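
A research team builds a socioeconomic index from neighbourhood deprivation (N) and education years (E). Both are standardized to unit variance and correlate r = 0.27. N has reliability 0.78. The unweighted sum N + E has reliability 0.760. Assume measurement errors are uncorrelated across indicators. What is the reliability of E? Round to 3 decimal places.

0.610

Var(N+E) = 2 + 2·0.27 = 2.540.
True-score variance = ρ_N + ρ_E + 2·0.27, so 0.760 = (0.78 + ρ_E + 0.54) / 2.540.
ρ_E = 0.760·2.540 − 0.78 − 0.54 = 0.610.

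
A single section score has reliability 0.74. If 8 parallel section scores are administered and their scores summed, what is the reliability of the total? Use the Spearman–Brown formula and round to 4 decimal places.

0.9579

ρ_k = kρ / (1 + (k−1)ρ) = 8·0.74 / (1 + 7·0.74) = 5.920 / 6.180 = 0.9579.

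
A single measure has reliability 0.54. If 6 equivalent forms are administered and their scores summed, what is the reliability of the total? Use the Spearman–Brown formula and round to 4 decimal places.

0.8757

ρ_k = kρ / (1 + (k−1)ρ) = 6·0.54 / (1 + 5·0.54) = 3.240 / 3.700 = 0.8757.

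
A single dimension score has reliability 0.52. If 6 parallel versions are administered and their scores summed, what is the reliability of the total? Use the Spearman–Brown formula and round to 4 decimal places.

ρ_k = kρ / (1 + (k−1)ρ) = 6·0.52 / (1 + 5·0.52) = 3.120 / 3.600 = 0.8667.

0.8667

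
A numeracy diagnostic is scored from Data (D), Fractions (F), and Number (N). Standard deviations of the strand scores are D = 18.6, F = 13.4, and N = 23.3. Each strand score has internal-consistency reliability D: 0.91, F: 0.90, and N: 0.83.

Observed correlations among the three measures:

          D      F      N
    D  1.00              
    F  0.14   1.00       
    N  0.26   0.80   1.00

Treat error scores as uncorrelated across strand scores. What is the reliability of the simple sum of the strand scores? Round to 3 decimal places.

0.924

Var(D+F+N) = 18.6² + 13.4² + 23.3² + 2·[18.6·13.4·0.14 + 18.6·23.3·0.26 + 13.4·23.3·0.80] = 1068.41 + 794.697 = 1863.11.
Because errors are independent across components, Cov(Tᵢ,Tⱼ) = Cov(Xᵢ,Xⱼ); the off-diagonal part of the true-score variance is the same as above.
True-score variance = [18.6²·0.91 + 13.4²·0.90 + 23.3²·0.83] + 794.697 = 927.026 + 794.697 = 1721.72.
Reliability = 1721.72 / 1863.11 = 0.924.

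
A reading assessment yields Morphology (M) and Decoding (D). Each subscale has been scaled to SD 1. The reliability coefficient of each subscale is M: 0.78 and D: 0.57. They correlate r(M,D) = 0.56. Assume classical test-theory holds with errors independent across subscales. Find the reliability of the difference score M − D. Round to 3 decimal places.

Var(M−D) = 1 + 1 − 2·0.56 = 2 − 1.12 = 0.88.
With uncorrelated errors the cross-covariances are all true-score covariance, so they carry over unchanged; only the diagonal terms shrink to ρᵢσᵢ².
True-score variance = [0.78 + 0.57] − 1.12 = 1.35 − 1.12 = 0.23.
Reliability = 0.23 / 0.88 = 0.261.

0.261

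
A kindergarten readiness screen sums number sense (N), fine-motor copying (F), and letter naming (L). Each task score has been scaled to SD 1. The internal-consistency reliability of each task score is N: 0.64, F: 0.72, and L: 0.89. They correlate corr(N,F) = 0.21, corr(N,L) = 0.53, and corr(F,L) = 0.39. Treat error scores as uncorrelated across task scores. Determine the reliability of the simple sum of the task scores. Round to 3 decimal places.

0.857

Var(N+F+L) = 3 + 2·[0.21 + 0.53 + 0.39] = 3 + 2.26 = 5.26.
Because errors are independent across components, Cov(Tᵢ,Tⱼ) = Cov(Xᵢ,Xⱼ); the off-diagonal part of the true-score variance is the same as above.
True-score variance = [0.64 + 0.72 + 0.89] + 2.26 = 2.25 + 2.26 = 4.51.
Reliability = 4.51 / 5.26 = 0.857.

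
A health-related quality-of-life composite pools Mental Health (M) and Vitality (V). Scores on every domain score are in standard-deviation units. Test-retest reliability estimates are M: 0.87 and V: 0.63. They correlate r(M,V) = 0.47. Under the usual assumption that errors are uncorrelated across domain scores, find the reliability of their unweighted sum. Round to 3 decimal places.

Var(M+V) = 2 + 2·[0.47] = 2 + 0.94 = 2.94.
Because errors are independent across components, Cov(Tᵢ,Tⱼ) = Cov(Xᵢ,Xⱼ); the off-diagonal part of the true-score variance is the same as above.
True-score variance = [0.87 + 0.63] + 0.94 = 1.5 + 0.94 = 2.44.
Reliability = 2.44 / 2.94 = 0.830.

0.830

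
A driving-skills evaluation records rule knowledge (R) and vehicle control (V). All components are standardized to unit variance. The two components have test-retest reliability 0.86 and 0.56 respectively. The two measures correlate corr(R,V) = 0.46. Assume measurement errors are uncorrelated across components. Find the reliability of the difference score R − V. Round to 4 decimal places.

0.4630

Var(R−V) = 1 + 1 − 2·0.46 = 2 − 0.92 = 1.08.
Because errors are independent across components, Cov(Tᵢ,Tⱼ) = Cov(Xᵢ,Xⱼ); the off-diagonal part of the true-score variance is the same as above.
True-score variance = [0.86 + 0.56] − 0.92 = 1.42 − 0.92 = 0.5.
Reliability = 0.5 / 1.08 = 0.4630.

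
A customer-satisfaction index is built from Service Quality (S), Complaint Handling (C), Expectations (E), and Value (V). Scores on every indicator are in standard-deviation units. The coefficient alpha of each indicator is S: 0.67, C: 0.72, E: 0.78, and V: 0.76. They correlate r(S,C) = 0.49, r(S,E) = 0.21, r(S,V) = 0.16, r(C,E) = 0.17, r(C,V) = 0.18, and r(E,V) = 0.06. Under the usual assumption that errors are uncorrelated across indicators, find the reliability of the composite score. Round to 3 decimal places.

0.836

Var(S+C+E+V) = 4 + 2·[0.49 + 0.21 + 0.16 + 0.17 + 0.18 + 0.06] = 4 + 2.54 = 6.54.
With uncorrelated errors the cross-covariances are all true-score covariance, so they carry over unchanged; only the diagonal terms shrink to ρᵢσᵢ².
True-score variance = [0.67 + 0.72 + 0.78 + 0.76] + 2.54 = 2.93 + 2.54 = 5.47.
Reliability = 5.47 / 6.54 = 0.836.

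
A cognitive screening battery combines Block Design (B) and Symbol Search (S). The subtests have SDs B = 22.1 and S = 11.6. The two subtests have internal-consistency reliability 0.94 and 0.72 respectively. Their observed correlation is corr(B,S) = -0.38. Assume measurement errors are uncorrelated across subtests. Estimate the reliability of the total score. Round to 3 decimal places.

Var(B+S) = 22.1² + 11.6² + 2·[22.1·11.6·(-0.38)] = 622.97 − 194.834 = 428.136.
Because errors are independent across components, Cov(Tᵢ,Tⱼ) = Cov(Xᵢ,Xⱼ); the off-diagonal part of the true-score variance is the same as above.
True-score variance = [22.1²·0.94 + 11.6²·0.72] − 194.834 = 555.989 − 194.834 = 361.155.
Reliability = 361.155 / 428.136 = 0.844.

0.844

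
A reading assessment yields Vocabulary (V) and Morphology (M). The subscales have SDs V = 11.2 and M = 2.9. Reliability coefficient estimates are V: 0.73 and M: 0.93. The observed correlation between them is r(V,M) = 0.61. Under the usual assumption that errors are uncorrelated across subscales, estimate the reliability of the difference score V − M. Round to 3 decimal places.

0.634

Var(V−M) = 11.2² + 2.9² − 2·11.2·2.9·0.61 = 133.85 − 39.6256 = 94.2244.
Because errors are independent across components, Cov(Tᵢ,Tⱼ) = Cov(Xᵢ,Xⱼ); the off-diagonal part of the true-score variance is the same as above.
True-score variance = [11.2²·0.73 + 2.9²·0.93] − 39.6256 = 99.3925 − 39.6256 = 59.7669.
Reliability = 59.7669 / 94.2244 = 0.634.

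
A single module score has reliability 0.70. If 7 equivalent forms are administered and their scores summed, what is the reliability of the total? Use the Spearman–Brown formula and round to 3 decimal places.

0.942

ρ_k = kρ / (1 + (k−1)ρ) = 7·0.70 / (1 + 6·0.70) = 4.900 / 5.200 = 0.942.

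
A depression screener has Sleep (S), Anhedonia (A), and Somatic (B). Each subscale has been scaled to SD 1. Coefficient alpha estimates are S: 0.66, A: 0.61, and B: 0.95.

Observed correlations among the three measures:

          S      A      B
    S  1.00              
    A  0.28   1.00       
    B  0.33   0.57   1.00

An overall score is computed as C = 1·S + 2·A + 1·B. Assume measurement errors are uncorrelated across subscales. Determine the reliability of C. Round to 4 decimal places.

0.8062

Var(C) = 1 + 2² + 1 + 2·[2·0.28 + 0.33 + 2·0.57] = 6 + 4.06 = 10.06.
Under uncorrelated errors the observed covariances equal the true-score covariances, so only the own-variance terms attenuate.
True-score variance = [0.66 + 2²·0.61 + 0.95] + 4.06 = 4.05 + 4.06 = 8.11.
Reliability = 8.11 / 10.06 = 0.8062.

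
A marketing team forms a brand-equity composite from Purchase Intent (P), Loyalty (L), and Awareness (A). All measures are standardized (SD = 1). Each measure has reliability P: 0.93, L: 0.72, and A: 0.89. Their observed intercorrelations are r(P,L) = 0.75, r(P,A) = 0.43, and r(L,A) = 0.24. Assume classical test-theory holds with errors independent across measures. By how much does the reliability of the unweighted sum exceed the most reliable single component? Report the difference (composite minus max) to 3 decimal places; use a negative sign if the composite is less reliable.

Var(sum) = 3 + 2.84 = 5.84; true-score variance = 2.54 + 2.84 = 5.38; composite reliability = 0.9212.
Max component reliability = 0.9300.
Difference = 0.9212 − 0.9300 = -0.009.

-0.009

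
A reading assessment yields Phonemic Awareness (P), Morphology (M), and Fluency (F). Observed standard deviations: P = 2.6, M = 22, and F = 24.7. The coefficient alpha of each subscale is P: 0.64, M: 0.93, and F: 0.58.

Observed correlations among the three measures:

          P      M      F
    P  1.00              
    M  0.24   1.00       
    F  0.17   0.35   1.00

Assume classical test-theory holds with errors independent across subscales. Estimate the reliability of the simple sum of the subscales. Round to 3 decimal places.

Var(P+M+F) = 2.6² + 22² + 24.7² + 2·[2.6·22·0.24 + 2.6·24.7·0.17 + 22·24.7·0.35] = 1100.85 + 429.671 = 1530.52.
Because errors are independent across components, Cov(Tᵢ,Tⱼ) = Cov(Xᵢ,Xⱼ); the off-diagonal part of the true-score variance is the same as above.
True-score variance = [2.6²·0.64 + 22²·0.93 + 24.7²·0.58] + 429.671 = 808.299 + 429.671 = 1237.97.
Reliability = 1237.97 / 1530.52 = 0.809.

0.809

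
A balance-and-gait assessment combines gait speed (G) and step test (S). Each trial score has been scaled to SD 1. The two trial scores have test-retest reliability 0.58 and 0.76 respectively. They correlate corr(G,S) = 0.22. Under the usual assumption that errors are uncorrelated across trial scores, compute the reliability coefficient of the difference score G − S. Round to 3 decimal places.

Var(G−S) = 1 + 1 − 2·0.22 = 2 − 0.44 = 1.56.
Because errors are independent across components, Cov(Tᵢ,Tⱼ) = Cov(Xᵢ,Xⱼ); the off-diagonal part of the true-score variance is the same as above.
True-score variance = [0.58 + 0.76] − 0.44 = 1.34 − 0.44 = 0.9.
Reliability = 0.9 / 1.56 = 0.577.

0.577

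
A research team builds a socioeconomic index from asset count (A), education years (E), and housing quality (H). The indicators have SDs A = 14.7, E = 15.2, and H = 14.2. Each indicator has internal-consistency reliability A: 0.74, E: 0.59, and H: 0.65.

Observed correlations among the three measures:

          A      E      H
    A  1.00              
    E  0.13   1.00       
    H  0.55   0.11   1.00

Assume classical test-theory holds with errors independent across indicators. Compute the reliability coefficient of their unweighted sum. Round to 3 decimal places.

Var(A+E+H) = 14.7² + 15.2² + 14.2² + 2·[14.7·15.2·0.13 + 14.7·14.2·0.55 + 15.2·14.2·0.11] = 648.77 + 335.193 = 983.963.
With uncorrelated errors the cross-covariances are all true-score covariance, so they carry over unchanged; only the diagonal terms shrink to ρᵢσᵢ².
True-score variance = [14.7²·0.74 + 15.2²·0.59 + 14.2²·0.65] + 335.193 = 427.286 + 335.193 = 762.479.
Reliability = 762.479 / 983.963 = 0.775.

0.775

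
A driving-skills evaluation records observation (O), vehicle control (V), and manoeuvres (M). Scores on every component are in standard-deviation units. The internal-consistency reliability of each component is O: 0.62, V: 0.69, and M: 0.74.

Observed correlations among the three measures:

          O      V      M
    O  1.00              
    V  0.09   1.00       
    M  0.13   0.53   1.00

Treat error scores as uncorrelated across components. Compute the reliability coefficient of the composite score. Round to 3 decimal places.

Var(O+V+M) = 3 + 2·[0.09 + 0.13 + 0.53] = 3 + 1.5 = 4.5.
With uncorrelated errors the cross-covariances are all true-score covariance, so they carry over unchanged; only the diagonal terms shrink to ρᵢσᵢ².
True-score variance = [0.62 + 0.69 + 0.74] + 1.5 = 2.05 + 1.5 = 3.55.
Reliability = 3.55 / 4.5 = 0.789.

0.789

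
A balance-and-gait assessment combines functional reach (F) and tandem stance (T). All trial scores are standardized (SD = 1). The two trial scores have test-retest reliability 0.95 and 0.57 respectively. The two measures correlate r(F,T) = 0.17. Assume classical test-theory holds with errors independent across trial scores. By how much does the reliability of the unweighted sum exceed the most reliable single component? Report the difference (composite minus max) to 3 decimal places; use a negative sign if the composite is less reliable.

Var(sum) = 2 + 0.34 = 2.34; true-score variance = 1.52 + 0.34 = 1.86; composite reliability = 0.7949.
Max component reliability = 0.9500.
Difference = 0.7949 − 0.9500 = -0.155.

-0.155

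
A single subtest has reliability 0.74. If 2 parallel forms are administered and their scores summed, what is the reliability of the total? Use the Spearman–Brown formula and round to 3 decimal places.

0.851

ρ_k = kρ / (1 + (k−1)ρ) = 2·0.74 / (1 + 1·0.74) = 1.480 / 1.740 = 0.851.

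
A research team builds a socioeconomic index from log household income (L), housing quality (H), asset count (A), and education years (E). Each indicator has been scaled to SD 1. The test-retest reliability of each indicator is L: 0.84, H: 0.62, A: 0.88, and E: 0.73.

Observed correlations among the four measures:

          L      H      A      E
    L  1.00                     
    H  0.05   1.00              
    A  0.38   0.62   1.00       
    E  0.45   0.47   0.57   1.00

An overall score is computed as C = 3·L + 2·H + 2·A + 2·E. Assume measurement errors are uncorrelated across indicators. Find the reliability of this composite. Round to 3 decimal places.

Var(C) = 3² + 2² + 2² + 2² + 2·[6·0.05 + 6·0.38 + 6·0.45 + 4·0.62 + 4·0.47 + 4·0.57] = 21 + 23.84 = 44.84.
Under uncorrelated errors the observed covariances equal the true-score covariances, so only the own-variance terms attenuate.
True-score variance = [3²·0.84 + 2²·0.62 + 2²·0.88 + 2²·0.73] + 23.84 = 16.48 + 23.84 = 40.32.
Reliability = 40.32 / 44.84 = 0.899.

0.899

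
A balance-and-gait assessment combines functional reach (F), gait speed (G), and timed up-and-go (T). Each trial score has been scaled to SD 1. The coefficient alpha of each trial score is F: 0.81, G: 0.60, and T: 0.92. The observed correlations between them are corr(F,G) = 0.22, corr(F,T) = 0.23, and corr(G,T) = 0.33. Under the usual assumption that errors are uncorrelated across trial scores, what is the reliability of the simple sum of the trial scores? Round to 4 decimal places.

Var(F+G+T) = 3 + 2·[0.22 + 0.23 + 0.33] = 3 + 1.56 = 4.56.
Because errors are independent across components, Cov(Tᵢ,Tⱼ) = Cov(Xᵢ,Xⱼ); the off-diagonal part of the true-score variance is the same as above.
True-score variance = [0.81 + 0.60 + 0.92] + 1.56 = 2.33 + 1.56 = 3.89.
Reliability = 3.89 / 4.56 = 0.8531.

0.8531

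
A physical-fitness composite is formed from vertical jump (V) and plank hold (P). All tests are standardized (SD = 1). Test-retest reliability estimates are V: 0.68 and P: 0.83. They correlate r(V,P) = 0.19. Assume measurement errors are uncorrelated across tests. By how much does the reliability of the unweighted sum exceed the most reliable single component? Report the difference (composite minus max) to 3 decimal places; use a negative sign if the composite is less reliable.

Var(sum) = 2 + 0.38 = 2.38; true-score variance = 1.51 + 0.38 = 1.89; composite reliability = 0.7941.
Max component reliability = 0.8300.
Difference = 0.7941 − 0.8300 = -0.036.

-0.036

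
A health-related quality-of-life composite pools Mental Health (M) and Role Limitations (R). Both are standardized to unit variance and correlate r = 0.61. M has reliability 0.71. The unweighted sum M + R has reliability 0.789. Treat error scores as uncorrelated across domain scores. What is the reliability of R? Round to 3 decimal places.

Var(M+R) = 2 + 2·0.61 = 3.220.
True-score variance = ρ_M + ρ_R + 2·0.61, so 0.789 = (0.71 + ρ_R + 1.22) / 3.220.
ρ_R = 0.789·3.220 − 0.71 − 1.22 = 0.611.

0.611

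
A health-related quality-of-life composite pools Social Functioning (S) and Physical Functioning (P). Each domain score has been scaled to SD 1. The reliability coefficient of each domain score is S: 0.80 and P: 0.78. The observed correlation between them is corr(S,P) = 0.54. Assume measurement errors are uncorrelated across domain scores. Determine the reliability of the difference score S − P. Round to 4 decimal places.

Var(S−P) = 1 + 1 − 2·0.54 = 2 − 1.08 = 0.92.
Under uncorrelated errors the observed covariances equal the true-score covariances, so only the own-variance terms attenuate.
True-score variance = [0.80 + 0.78] − 1.08 = 1.58 − 1.08 = 0.5.
Reliability = 0.5 / 0.92 = 0.5435.

0.5435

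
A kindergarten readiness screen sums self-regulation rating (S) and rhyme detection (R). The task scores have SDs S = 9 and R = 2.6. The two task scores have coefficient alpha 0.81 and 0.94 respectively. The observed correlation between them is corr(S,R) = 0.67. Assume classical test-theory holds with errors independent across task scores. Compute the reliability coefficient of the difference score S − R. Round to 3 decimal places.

0.720

Var(S−R) = 9² + 2.6² − 2·9·2.6·0.67 = 87.76 − 31.356 = 56.404.
Because errors are independent across components, Cov(Tᵢ,Tⱼ) = Cov(Xᵢ,Xⱼ); the off-diagonal part of the true-score variance is the same as above.
True-score variance = [9²·0.81 + 2.6²·0.94] − 31.356 = 71.9644 − 31.356 = 40.6084.
Reliability = 40.6084 / 56.404 = 0.720.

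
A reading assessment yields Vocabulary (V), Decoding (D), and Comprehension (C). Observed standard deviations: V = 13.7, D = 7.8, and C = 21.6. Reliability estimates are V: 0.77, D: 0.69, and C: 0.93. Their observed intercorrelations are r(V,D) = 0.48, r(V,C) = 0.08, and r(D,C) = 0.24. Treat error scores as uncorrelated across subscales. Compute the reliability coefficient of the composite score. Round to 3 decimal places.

Var(V+D+C) = 13.7² + 7.8² + 21.6² + 2·[13.7·7.8·0.48 + 13.7·21.6·0.08 + 7.8·21.6·0.24] = 715.09 + 230.803 = 945.893.
With uncorrelated errors the cross-covariances are all true-score covariance, so they carry over unchanged; only the diagonal terms shrink to ρᵢσᵢ².
True-score variance = [13.7²·0.77 + 7.8²·0.69 + 21.6²·0.93] + 230.803 = 620.402 + 230.803 = 851.205.
Reliability = 851.205 / 945.893 = 0.900.

0.900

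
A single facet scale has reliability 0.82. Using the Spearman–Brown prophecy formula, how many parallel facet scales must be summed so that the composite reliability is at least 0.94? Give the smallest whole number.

4

k ≥ ρ*(1−ρ₁)/(ρ₁(1−ρ*)) = 0.94·0.18 / (0.82·0.06) = 3.439.
Smallest integer k = 4.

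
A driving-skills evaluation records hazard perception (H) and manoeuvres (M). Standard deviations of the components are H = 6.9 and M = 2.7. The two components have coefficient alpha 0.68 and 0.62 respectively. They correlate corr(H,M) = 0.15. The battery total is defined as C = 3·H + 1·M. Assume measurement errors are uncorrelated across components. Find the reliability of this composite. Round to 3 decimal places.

Var(C) = 3²·6.9² + 2.7² + 2·[3·6.9·2.7·0.15] = 435.78 + 16.767 = 452.547.
Because errors are independent across components, Cov(Tᵢ,Tⱼ) = Cov(Xᵢ,Xⱼ); the off-diagonal part of the true-score variance is the same as above.
True-score variance = [3²·6.9²·0.68 + 2.7²·0.62] + 16.767 = 295.893 + 16.767 = 312.66.
Reliability = 312.66 / 452.547 = 0.691.

0.691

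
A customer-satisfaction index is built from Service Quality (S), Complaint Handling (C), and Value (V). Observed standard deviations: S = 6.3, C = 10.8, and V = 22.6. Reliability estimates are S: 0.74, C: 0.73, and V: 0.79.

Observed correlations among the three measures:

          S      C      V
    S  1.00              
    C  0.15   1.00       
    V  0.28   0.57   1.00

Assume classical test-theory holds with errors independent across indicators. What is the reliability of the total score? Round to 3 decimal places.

0.857

Var(S+C+V) = 6.3² + 10.8² + 22.6² + 2·[6.3·10.8·0.15 + 6.3·22.6·0.28 + 10.8·22.6·0.57] = 667.09 + 378.396 = 1045.49.
Under uncorrelated errors the observed covariances equal the true-score covariances, so only the own-variance terms attenuate.
True-score variance = [6.3²·0.74 + 10.8²·0.73 + 22.6²·0.79] + 378.396 = 518.018 + 378.396 = 896.414.
Reliability = 896.414 / 1045.49 = 0.857.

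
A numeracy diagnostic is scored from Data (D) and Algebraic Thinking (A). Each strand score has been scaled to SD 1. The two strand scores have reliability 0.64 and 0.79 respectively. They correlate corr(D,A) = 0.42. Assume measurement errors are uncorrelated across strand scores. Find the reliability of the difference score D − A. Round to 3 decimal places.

0.509

Var(D−A) = 1 + 1 − 2·0.42 = 2 − 0.84 = 1.16.
With uncorrelated errors the cross-covariances are all true-score covariance, so they carry over unchanged; only the diagonal terms shrink to ρᵢσᵢ².
True-score variance = [0.64 + 0.79] − 0.84 = 1.43 − 0.84 = 0.59.
Reliability = 0.59 / 1.16 = 0.509.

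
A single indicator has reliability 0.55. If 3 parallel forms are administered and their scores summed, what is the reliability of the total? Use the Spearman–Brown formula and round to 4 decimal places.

0.7857

ρ_k = kρ / (1 + (k−1)ρ) = 3·0.55 / (1 + 2·0.55) = 1.650 / 2.100 = 0.7857.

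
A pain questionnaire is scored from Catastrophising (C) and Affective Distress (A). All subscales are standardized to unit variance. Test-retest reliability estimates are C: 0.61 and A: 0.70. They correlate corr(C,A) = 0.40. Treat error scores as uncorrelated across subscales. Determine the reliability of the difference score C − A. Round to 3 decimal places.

0.425

Var(C−A) = 1 + 1 − 2·0.40 = 2 − 0.8 = 1.2.
Because errors are independent across components, Cov(Tᵢ,Tⱼ) = Cov(Xᵢ,Xⱼ); the off-diagonal part of the true-score variance is the same as above.
True-score variance = [0.61 + 0.70] − 0.8 = 1.31 − 0.8 = 0.51.
Reliability = 0.51 / 1.2 = 0.425.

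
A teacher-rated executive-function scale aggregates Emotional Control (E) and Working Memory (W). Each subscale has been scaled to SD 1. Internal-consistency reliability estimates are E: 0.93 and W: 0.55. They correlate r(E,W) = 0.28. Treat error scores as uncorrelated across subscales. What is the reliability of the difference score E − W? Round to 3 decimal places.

0.639

Var(E−W) = 1 + 1 − 2·0.28 = 2 − 0.56 = 1.44.
Because errors are independent across components, Cov(Tᵢ,Tⱼ) = Cov(Xᵢ,Xⱼ); the off-diagonal part of the true-score variance is the same as above.
True-score variance = [0.93 + 0.55] − 0.56 = 1.48 − 0.56 = 0.92.
Reliability = 0.92 / 1.44 = 0.639.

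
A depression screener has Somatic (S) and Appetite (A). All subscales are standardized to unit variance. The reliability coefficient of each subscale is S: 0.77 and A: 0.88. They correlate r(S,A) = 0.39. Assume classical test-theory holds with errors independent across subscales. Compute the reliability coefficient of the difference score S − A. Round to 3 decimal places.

0.713

Var(S−A) = 1 + 1 − 2·0.39 = 2 − 0.78 = 1.22.
Because errors are independent across components, Cov(Tᵢ,Tⱼ) = Cov(Xᵢ,Xⱼ); the off-diagonal part of the true-score variance is the same as above.
True-score variance = [0.77 + 0.88] − 0.78 = 1.65 − 0.78 = 0.87.
Reliability = 0.87 / 1.22 = 0.713.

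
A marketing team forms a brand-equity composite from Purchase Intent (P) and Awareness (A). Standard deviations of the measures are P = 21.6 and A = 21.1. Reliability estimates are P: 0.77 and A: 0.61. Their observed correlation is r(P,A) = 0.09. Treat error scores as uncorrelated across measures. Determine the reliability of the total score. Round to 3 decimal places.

0.717

Var(P+A) = 21.6² + 21.1² + 2·[21.6·21.1·0.09] = 911.77 + 82.0368 = 993.807.
Under uncorrelated errors the observed covariances equal the true-score covariances, so only the own-variance terms attenuate.
True-score variance = [21.6²·0.77 + 21.1²·0.61] + 82.0368 = 630.829 + 82.0368 = 712.866.
Reliability = 712.866 / 993.807 = 0.717.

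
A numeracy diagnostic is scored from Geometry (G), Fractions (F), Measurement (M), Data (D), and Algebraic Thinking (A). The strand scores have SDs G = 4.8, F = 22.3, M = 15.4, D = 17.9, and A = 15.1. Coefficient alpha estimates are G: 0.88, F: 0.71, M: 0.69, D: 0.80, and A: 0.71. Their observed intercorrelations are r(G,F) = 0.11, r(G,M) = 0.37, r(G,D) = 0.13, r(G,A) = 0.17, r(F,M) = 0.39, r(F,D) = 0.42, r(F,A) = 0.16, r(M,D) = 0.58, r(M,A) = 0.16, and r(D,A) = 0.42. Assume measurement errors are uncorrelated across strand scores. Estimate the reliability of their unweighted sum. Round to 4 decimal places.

0.8731

Var(G+F+M+D+A) = 4.8² + 22.3² + 15.4² + 17.9² + 15.1² + 2·[4.8·22.3·0.11 + 4.8·15.4·0.37 + 4.8·17.9·0.13 + 4.8·15.1·0.17 + 22.3·15.4·0.39 + 22.3·17.9·0.42 + 22.3·15.1·0.16 + 15.4·17.9·0.58 + 15.4·15.1·0.16 + 17.9·15.1·0.42] = 1305.91 + 1457.38 = 2763.29.
Because errors are independent across components, Cov(Tᵢ,Tⱼ) = Cov(Xᵢ,Xⱼ); the off-diagonal part of the true-score variance is the same as above.
True-score variance = [4.8²·0.88 + 22.3²·0.71 + 15.4²·0.69 + 17.9²·0.80 + 15.1²·0.71] + 1457.38 = 955.207 + 1457.38 = 2412.58.
Reliability = 2412.58 / 2763.29 = 0.8731.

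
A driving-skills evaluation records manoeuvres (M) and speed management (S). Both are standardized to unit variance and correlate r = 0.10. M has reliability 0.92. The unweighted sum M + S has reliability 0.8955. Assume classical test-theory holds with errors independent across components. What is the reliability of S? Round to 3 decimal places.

0.850

Var(M+S) = 2 + 2·0.10 = 2.200.
True-score variance = ρ_M + ρ_S + 2·0.10, so 0.8955 = (0.92 + ρ_S + 0.20) / 2.200.
ρ_S = 0.8955·2.200 − 0.92 − 0.20 = 0.850.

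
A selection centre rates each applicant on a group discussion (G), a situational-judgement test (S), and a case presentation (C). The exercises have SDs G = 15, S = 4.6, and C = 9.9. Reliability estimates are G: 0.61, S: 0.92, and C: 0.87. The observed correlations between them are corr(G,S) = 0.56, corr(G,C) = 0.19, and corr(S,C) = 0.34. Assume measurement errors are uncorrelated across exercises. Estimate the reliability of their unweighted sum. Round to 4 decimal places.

0.7992

Var(G+S+C) = 15² + 4.6² + 9.9² + 2·[15·4.6·0.56 + 15·9.9·0.19 + 4.6·9.9·0.34] = 344.17 + 164.677 = 508.847.
With uncorrelated errors the cross-covariances are all true-score covariance, so they carry over unchanged; only the diagonal terms shrink to ρᵢσᵢ².
True-score variance = [15²·0.61 + 4.6²·0.92 + 9.9²·0.87] + 164.677 = 241.986 + 164.677 = 406.663.
Reliability = 406.663 / 508.847 = 0.7992.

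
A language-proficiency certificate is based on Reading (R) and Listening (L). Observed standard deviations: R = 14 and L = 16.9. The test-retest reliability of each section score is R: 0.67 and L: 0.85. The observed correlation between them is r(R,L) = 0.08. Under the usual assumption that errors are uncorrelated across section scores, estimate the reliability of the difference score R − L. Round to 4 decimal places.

Var(R−L) = 14² + 16.9² − 2·14·16.9·0.08 = 481.61 − 37.856 = 443.754.
With uncorrelated errors the cross-covariances are all true-score covariance, so they carry over unchanged; only the diagonal terms shrink to ρᵢσᵢ².
True-score variance = [14²·0.67 + 16.9²·0.85] − 37.856 = 374.088 − 37.856 = 336.232.
Reliability = 336.232 / 443.754 = 0.7577.

0.7577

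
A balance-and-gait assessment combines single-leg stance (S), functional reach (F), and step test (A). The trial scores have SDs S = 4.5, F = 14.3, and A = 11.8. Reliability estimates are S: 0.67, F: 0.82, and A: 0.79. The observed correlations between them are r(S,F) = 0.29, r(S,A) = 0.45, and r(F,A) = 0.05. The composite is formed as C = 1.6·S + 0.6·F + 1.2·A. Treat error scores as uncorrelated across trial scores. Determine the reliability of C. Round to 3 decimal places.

Var(C) = 1.6²·4.5² + 0.6²·14.3² + 1.2²·11.8² + 2·[0.96·4.5·14.3·0.29 + 1.92·4.5·11.8·0.45 + 0.72·14.3·11.8·0.05] = 325.962 + 139.736 = 465.698.
Because errors are independent across components, Cov(Tᵢ,Tⱼ) = Cov(Xᵢ,Xⱼ); the off-diagonal part of the true-score variance is the same as above.
True-score variance = [1.6²·4.5²·0.67 + 0.6²·14.3²·0.82 + 1.2²·11.8²·0.79] + 139.736 = 253.498 + 139.736 = 393.234.
Reliability = 393.234 / 465.698 = 0.844.

0.844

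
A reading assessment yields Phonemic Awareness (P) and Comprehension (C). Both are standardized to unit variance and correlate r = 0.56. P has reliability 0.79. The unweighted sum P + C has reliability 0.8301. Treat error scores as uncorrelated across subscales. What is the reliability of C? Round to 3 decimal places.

Var(P+C) = 2 + 2·0.56 = 3.120.
True-score variance = ρ_P + ρ_C + 2·0.56, so 0.8301 = (0.79 + ρ_C + 1.12) / 3.120.
ρ_C = 0.8301·3.120 − 0.79 − 1.12 = 0.680.

0.680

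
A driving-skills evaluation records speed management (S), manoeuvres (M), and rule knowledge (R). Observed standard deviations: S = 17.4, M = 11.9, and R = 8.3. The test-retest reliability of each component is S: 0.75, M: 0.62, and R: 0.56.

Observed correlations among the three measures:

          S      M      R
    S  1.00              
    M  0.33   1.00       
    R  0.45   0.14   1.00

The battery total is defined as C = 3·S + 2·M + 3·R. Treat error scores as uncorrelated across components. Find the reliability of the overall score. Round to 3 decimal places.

Var(C) = 3²·17.4² + 2²·11.9² + 3²·8.3² + 2·[6·17.4·11.9·0.33 + 9·17.4·8.3·0.45 + 6·11.9·8.3·0.14] = 3911.29 + 2155.69 = 6066.98.
With uncorrelated errors the cross-covariances are all true-score covariance, so they carry over unchanged; only the diagonal terms shrink to ρᵢσᵢ².
True-score variance = [3²·17.4²·0.75 + 2²·11.9²·0.62 + 3²·8.3²·0.56] + 2155.69 = 2742.03 + 2155.69 = 4897.72.
Reliability = 4897.72 / 6066.98 = 0.807.

0.807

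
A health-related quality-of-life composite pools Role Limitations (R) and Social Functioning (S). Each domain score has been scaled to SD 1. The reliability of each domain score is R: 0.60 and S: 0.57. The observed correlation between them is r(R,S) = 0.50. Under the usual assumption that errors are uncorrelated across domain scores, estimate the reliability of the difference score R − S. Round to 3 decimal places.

Var(R−S) = 1 + 1 − 2·0.50 = 2 − 1 = 1.
Under uncorrelated errors the observed covariances equal the true-score covariances, so only the own-variance terms attenuate.
True-score variance = [0.60 + 0.57] − 1 = 1.17 − 1 = 0.17.
Reliability = 0.17 / 1 = 0.170.

0.170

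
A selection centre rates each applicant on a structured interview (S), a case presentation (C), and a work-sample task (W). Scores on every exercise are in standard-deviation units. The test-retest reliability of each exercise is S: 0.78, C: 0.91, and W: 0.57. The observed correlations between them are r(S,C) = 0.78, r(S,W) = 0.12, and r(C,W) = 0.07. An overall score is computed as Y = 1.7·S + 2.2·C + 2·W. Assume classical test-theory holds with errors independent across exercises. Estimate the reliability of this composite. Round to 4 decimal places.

Var(Y) = 1.7² + 2.2² + 2² + 2·[3.74·0.78 + 3.4·0.12 + 4.4·0.07] = 11.73 + 7.2664 = 18.9964.
Because errors are independent across components, Cov(Tᵢ,Tⱼ) = Cov(Xᵢ,Xⱼ); the off-diagonal part of the true-score variance is the same as above.
True-score variance = [1.7²·0.78 + 2.2²·0.91 + 2²·0.57] + 7.2664 = 8.9386 + 7.2664 = 16.205.
Reliability = 16.205 / 18.9964 = 0.8531.

0.8531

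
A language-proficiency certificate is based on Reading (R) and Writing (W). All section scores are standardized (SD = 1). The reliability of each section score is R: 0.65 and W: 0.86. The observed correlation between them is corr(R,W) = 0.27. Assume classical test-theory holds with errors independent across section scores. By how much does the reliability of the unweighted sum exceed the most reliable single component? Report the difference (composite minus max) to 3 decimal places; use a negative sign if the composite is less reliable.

Var(sum) = 2 + 0.54 = 2.54; true-score variance = 1.51 + 0.54 = 2.05; composite reliability = 0.8071.
Max component reliability = 0.8600.
Difference = 0.8071 − 0.8600 = -0.053.

-0.053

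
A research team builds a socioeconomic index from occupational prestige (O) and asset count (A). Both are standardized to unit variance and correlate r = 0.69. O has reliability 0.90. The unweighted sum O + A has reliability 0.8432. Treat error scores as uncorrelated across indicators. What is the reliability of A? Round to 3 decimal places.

0.570

Var(O+A) = 2 + 2·0.69 = 3.380.
True-score variance = ρ_O + ρ_A + 2·0.69, so 0.8432 = (0.90 + ρ_A + 1.38) / 3.380.
ρ_A = 0.8432·3.380 − 0.90 − 1.38 = 0.570.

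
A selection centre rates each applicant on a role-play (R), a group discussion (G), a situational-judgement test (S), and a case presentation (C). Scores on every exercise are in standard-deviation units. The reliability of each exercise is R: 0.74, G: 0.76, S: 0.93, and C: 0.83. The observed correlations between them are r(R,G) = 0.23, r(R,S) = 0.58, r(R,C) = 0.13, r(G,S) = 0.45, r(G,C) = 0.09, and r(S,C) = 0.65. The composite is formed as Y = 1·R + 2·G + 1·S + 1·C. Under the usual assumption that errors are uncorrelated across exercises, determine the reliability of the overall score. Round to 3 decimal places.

0.886

Var(Y) = 1 + 2² + 1 + 1 + 2·[2·0.23 + 0.58 + 0.13 + 2·0.45 + 2·0.09 + 0.65] = 7 + 5.8 = 12.8.
Because errors are independent across components, Cov(Tᵢ,Tⱼ) = Cov(Xᵢ,Xⱼ); the off-diagonal part of the true-score variance is the same as above.
True-score variance = [0.74 + 2²·0.76 + 0.93 + 0.83] + 5.8 = 5.54 + 5.8 = 11.34.
Reliability = 11.34 / 12.8 = 0.886.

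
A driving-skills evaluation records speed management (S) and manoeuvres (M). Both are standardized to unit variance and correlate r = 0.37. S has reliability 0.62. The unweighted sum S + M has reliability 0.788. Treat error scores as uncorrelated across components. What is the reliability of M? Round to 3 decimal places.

0.799

Var(S+M) = 2 + 2·0.37 = 2.740.
True-score variance = ρ_S + ρ_M + 2·0.37, so 0.788 = (0.62 + ρ_M + 0.74) / 2.740.
ρ_M = 0.788·2.740 − 0.62 − 0.74 = 0.799.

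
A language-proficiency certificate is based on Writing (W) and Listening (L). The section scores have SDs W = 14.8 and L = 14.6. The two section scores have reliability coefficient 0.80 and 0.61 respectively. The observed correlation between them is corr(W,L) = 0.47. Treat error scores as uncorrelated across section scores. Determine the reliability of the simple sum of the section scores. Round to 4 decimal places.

Var(W+L) = 14.8² + 14.6² + 2·[14.8·14.6·0.47] = 432.2 + 203.115 = 635.315.
With uncorrelated errors the cross-covariances are all true-score covariance, so they carry over unchanged; only the diagonal terms shrink to ρᵢσᵢ².
True-score variance = [14.8²·0.80 + 14.6²·0.61] + 203.115 = 305.26 + 203.115 = 508.375.
Reliability = 508.375 / 635.315 = 0.8002.

0.8002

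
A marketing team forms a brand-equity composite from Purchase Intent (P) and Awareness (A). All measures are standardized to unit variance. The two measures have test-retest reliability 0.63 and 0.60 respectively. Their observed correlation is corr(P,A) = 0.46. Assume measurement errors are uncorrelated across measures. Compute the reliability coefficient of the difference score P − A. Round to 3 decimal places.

0.287

Var(P−A) = 1 + 1 − 2·0.46 = 2 − 0.92 = 1.08.
Because errors are independent across components, Cov(Tᵢ,Tⱼ) = Cov(Xᵢ,Xⱼ); the off-diagonal part of the true-score variance is the same as above.
True-score variance = [0.63 + 0.60] − 0.92 = 1.23 − 0.92 = 0.31.
Reliability = 0.31 / 1.08 = 0.287.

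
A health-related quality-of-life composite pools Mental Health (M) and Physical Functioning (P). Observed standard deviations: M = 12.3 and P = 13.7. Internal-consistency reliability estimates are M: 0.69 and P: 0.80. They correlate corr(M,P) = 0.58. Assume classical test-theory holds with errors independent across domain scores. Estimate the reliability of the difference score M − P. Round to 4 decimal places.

0.4116

Var(M−P) = 12.3² + 13.7² − 2·12.3·13.7·0.58 = 338.98 − 195.472 = 143.508.
With uncorrelated errors the cross-covariances are all true-score covariance, so they carry over unchanged; only the diagonal terms shrink to ρᵢσᵢ².
True-score variance = [12.3²·0.69 + 13.7²·0.80] − 195.472 = 254.542 − 195.472 = 59.0705.
Reliability = 59.0705 / 143.508 = 0.4116.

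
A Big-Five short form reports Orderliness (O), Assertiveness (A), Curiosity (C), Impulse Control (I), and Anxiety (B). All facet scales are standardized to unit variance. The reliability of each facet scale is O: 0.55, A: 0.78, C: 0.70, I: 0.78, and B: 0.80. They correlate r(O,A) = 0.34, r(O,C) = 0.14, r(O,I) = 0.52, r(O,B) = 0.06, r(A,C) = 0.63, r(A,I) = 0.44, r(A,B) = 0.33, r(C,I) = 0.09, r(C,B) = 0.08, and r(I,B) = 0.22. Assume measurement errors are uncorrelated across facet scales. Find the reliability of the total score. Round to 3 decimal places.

0.870

Var(O+A+C+I+B) = 5 + 2·[0.34 + 0.14 + 0.52 + 0.06 + 0.63 + 0.44 + 0.33 + 0.09 + 0.08 + 0.22] = 5 + 5.7 = 10.7.
With uncorrelated errors the cross-covariances are all true-score covariance, so they carry over unchanged; only the diagonal terms shrink to ρᵢσᵢ².
True-score variance = [0.55 + 0.78 + 0.70 + 0.78 + 0.80] + 5.7 = 3.61 + 5.7 = 9.31.
Reliability = 9.31 / 10.7 = 0.870.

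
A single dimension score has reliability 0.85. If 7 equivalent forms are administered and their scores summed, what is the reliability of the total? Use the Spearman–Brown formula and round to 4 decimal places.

0.9754

ρ_k = kρ / (1 + (k−1)ρ) = 7·0.85 / (1 + 6·0.85) = 5.950 / 6.100 = 0.9754.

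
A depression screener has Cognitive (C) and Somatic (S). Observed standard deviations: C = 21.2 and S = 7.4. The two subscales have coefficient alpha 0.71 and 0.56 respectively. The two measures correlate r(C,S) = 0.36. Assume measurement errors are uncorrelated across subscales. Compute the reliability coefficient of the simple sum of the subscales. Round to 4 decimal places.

Var(C+S) = 21.2² + 7.4² + 2·[21.2·7.4·0.36] = 504.2 + 112.954 = 617.154.
Under uncorrelated errors the observed covariances equal the true-score covariances, so only the own-variance terms attenuate.
True-score variance = [21.2²·0.71 + 7.4²·0.56] + 112.954 = 349.768 + 112.954 = 462.722.
Reliability = 462.722 / 617.154 = 0.7498.

0.7498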